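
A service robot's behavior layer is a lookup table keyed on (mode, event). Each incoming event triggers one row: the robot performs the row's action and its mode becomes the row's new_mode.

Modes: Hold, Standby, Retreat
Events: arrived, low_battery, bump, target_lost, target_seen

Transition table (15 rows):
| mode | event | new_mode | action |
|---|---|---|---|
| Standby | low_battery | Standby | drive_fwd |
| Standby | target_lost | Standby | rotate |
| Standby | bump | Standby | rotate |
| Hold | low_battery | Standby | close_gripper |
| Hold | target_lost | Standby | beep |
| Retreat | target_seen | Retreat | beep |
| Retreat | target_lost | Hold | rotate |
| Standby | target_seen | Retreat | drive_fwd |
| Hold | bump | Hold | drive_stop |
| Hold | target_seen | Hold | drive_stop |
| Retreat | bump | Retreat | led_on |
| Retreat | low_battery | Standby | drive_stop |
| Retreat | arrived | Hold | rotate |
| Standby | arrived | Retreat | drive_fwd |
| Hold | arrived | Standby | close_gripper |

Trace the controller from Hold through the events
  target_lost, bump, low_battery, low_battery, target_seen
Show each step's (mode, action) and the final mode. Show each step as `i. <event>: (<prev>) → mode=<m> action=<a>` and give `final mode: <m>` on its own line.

final mode: Retreat

1. target_lost: (Hold) → mode=Standby action=beep
2. bump: (Standby) → mode=Standby action=rotate
3. low_battery: (Standby) → mode=Standby action=drive_fwd
4. low_battery: (Standby) → mode=Standby action=drive_fwd
5. target_seen: (Standby) → mode=Retreat action=drive_fwd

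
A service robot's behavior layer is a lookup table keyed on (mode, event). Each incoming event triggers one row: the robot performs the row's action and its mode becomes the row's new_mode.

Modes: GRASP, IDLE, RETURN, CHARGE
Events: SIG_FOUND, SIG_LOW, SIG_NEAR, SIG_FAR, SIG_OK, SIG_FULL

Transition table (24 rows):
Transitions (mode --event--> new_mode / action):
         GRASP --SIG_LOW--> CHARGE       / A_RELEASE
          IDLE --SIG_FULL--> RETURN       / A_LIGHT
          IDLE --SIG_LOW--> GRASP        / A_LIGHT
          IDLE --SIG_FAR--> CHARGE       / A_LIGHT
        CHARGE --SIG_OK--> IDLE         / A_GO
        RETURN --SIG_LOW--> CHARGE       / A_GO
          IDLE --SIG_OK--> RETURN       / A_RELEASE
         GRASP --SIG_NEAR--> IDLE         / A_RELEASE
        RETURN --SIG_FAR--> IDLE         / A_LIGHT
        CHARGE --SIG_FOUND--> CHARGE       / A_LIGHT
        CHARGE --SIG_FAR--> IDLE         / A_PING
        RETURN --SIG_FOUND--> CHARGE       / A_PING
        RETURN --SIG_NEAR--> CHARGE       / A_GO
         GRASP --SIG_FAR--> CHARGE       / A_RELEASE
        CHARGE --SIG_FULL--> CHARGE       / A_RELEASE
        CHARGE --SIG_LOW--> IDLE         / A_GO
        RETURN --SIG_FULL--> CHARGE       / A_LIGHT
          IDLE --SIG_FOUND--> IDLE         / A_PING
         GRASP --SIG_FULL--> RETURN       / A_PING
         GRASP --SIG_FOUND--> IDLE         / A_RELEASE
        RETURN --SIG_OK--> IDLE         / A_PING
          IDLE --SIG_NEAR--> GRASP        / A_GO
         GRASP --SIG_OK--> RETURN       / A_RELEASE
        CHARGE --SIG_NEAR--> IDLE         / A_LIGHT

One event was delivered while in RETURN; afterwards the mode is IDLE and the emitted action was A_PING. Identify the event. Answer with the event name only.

try SIG_FOUND: (RETURN, SIG_FOUND) → (CHARGE, A_PING)
try SIG_LOW: (RETURN, SIG_LOW) → (CHARGE, A_GO)
try SIG_NEAR: (RETURN, SIG_NEAR) → (CHARGE, A_GO)
try SIG_FAR: (RETURN, SIG_FAR) → (IDLE, A_LIGHT)
try SIG_OK: (RETURN, SIG_OK) → (IDLE, A_PING)  ← matches
try SIG_FULL: (RETURN, SIG_FULL) → (CHARGE, A_LIGHT)

SIG_OK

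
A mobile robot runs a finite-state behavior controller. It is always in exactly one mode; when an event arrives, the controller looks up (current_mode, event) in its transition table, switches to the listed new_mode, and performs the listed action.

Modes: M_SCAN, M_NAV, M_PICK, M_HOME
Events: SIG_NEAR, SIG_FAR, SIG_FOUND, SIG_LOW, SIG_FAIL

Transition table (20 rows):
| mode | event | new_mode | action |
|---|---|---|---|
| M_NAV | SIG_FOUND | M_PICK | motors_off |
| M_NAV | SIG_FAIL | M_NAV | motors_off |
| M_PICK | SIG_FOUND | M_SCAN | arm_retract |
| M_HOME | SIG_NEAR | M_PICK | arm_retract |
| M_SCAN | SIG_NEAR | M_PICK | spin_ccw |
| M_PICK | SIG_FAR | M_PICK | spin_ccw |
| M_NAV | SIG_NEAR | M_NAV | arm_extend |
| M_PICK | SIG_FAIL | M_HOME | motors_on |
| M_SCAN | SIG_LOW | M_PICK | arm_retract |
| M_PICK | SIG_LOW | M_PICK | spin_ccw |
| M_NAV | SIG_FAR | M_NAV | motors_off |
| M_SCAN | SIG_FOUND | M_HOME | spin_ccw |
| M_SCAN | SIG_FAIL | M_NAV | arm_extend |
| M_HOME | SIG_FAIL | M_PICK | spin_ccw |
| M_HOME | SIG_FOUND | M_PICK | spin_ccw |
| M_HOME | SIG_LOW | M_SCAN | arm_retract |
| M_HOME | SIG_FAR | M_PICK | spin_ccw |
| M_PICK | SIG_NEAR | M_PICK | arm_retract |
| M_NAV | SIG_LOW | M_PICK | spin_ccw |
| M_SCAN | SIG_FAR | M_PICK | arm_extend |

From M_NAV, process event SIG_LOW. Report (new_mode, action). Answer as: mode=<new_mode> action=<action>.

mode=M_PICK action=spin_ccw

current mode = M_NAV; filter table to that mode:
  (M_NAV, SIG_FOUND) → (M_PICK, motors_off)
  (M_NAV, SIG_FAIL) → (M_NAV, motors_off)
  (M_NAV, SIG_NEAR) → (M_NAV, arm_extend)
  (M_NAV, SIG_FAR) → (M_NAV, motors_off)
  (M_NAV, SIG_LOW) → (M_PICK, spin_ccw)  ← event matches
event = SIG_LOW selects (M_PICK, spin_ccw)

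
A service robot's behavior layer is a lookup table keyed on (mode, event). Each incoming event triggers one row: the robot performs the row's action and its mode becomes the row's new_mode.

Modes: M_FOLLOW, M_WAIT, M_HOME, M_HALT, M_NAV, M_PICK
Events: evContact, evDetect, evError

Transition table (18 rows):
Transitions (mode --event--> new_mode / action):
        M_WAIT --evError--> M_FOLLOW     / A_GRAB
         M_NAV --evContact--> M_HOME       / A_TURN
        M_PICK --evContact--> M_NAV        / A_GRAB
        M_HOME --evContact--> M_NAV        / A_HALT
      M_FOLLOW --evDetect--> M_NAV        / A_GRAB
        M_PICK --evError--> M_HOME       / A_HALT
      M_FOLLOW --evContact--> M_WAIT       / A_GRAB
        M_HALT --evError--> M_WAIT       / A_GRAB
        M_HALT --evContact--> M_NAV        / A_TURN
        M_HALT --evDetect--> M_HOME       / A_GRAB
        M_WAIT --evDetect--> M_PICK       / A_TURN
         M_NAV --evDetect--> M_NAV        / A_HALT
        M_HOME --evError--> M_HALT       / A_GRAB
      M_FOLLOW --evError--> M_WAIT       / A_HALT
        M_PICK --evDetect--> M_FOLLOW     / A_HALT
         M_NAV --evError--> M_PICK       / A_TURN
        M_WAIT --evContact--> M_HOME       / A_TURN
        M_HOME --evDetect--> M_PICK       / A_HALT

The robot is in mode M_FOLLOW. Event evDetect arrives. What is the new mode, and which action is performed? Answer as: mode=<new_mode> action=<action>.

current mode = M_FOLLOW; filter table to that mode:
  (M_FOLLOW, evDetect) → (M_NAV, A_GRAB)  ← event matches
  (M_FOLLOW, evContact) → (M_WAIT, A_GRAB)
  (M_FOLLOW, evError) → (M_WAIT, A_HALT)
event = evDetect selects (M_NAV, A_GRAB)

mode=M_NAV action=A_GRAB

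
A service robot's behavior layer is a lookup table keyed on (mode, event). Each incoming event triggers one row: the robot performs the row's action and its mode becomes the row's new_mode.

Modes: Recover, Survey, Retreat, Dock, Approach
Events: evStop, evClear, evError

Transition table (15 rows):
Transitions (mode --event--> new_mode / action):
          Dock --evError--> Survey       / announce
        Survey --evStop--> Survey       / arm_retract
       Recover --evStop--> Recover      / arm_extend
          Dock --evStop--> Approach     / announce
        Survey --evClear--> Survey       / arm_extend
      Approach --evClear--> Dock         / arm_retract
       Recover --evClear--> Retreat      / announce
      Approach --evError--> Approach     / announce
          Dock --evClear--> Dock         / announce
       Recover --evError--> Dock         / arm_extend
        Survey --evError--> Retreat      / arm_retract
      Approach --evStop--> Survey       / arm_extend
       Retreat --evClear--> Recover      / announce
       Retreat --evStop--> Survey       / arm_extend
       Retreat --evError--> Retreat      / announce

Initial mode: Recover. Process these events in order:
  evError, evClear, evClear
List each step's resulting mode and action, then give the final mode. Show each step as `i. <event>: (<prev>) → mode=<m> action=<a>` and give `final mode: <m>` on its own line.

final mode: Dock

1. evError: (Recover) → mode=Dock action=arm_extend
2. evClear: (Dock) → mode=Dock action=announce
3. evClear: (Dock) → mode=Dock action=announce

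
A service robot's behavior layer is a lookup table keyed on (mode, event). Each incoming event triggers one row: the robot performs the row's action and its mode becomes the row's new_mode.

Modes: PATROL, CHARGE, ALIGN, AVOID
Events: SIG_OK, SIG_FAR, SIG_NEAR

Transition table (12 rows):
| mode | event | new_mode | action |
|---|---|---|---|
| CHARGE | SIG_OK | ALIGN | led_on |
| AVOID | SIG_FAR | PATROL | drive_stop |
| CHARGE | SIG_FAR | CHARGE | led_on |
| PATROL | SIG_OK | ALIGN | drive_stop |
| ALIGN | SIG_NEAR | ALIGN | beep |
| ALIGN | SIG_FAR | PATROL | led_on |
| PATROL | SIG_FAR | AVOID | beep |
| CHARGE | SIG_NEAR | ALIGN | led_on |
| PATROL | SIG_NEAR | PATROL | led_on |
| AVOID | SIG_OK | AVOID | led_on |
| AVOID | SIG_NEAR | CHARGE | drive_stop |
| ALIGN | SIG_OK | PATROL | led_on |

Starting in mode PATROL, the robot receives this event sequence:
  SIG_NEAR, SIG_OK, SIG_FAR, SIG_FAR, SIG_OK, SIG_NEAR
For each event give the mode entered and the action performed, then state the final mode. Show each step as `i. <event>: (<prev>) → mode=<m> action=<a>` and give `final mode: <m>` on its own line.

1. SIG_NEAR: (PATROL) → mode=PATROL action=led_on
2. SIG_OK: (PATROL) → mode=ALIGN action=drive_stop
3. SIG_FAR: (ALIGN) → mode=PATROL action=led_on
4. SIG_FAR: (PATROL) → mode=AVOID action=beep
5. SIG_OK: (AVOID) → mode=AVOID action=led_on
6. SIG_NEAR: (AVOID) → mode=CHARGE action=drive_stop

final mode: CHARGE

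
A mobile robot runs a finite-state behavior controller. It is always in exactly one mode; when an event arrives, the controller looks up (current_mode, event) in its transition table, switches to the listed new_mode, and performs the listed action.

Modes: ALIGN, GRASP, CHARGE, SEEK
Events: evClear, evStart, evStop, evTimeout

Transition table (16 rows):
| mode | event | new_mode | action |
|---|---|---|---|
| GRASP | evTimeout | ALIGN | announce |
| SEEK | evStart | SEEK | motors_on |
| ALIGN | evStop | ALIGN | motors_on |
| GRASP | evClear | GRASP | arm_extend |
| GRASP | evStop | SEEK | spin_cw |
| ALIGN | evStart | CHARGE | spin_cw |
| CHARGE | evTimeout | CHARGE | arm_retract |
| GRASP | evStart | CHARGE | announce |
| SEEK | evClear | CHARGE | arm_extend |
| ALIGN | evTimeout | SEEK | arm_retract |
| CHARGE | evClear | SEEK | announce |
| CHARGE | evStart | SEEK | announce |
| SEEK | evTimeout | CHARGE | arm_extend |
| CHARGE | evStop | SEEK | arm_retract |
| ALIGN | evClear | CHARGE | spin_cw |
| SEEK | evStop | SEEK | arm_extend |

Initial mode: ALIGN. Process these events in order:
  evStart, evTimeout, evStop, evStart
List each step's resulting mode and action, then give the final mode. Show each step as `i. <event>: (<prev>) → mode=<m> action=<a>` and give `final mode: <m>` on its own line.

final mode: SEEK

1. evStart: (ALIGN) → mode=CHARGE action=spin_cw
2. evTimeout: (CHARGE) → mode=CHARGE action=arm_retract
3. evStop: (CHARGE) → mode=SEEK action=arm_retract
4. evStart: (SEEK) → mode=SEEK action=motors_on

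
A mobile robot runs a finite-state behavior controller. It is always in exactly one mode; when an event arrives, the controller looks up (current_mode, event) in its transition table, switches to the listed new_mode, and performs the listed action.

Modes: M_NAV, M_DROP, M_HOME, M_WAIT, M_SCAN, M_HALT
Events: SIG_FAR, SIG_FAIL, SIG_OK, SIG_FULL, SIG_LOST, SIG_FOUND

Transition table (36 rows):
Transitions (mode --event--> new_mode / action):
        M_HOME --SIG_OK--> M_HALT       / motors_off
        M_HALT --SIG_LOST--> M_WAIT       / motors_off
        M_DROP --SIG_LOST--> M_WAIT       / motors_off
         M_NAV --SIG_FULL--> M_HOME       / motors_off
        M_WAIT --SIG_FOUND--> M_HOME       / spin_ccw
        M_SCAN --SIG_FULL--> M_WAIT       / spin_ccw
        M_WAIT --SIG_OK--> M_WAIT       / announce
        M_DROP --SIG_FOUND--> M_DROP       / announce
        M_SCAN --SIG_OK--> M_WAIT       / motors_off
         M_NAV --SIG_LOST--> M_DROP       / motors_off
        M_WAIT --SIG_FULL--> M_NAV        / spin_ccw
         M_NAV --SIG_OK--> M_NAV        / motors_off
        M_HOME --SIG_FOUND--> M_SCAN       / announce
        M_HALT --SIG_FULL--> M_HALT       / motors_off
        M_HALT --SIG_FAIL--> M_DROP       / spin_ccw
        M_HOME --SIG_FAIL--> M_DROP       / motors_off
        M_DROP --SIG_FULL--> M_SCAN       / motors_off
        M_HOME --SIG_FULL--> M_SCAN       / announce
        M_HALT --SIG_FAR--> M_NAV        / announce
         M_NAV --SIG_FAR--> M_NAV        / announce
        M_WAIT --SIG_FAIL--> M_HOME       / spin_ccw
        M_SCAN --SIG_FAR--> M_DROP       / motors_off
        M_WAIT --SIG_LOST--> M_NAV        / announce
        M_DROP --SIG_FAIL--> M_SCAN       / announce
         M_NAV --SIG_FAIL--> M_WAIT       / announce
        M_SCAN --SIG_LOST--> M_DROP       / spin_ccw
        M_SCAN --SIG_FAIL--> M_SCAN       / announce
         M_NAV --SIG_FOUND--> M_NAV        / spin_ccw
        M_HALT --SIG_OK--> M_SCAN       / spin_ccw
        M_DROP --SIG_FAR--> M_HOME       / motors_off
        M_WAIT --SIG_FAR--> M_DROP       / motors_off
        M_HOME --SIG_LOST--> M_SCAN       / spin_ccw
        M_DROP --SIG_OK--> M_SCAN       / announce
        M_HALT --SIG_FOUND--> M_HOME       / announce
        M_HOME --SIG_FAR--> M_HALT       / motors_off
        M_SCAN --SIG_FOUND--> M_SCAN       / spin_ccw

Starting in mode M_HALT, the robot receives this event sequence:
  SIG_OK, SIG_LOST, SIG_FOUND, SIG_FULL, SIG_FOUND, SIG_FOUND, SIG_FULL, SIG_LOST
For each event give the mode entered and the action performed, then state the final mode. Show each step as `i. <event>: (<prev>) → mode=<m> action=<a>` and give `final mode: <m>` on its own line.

final mode: M_NAV

1. SIG_OK: (M_HALT) → mode=M_SCAN action=spin_ccw
2. SIG_LOST: (M_SCAN) → mode=M_DROP action=spin_ccw
3. SIG_FOUND: (M_DROP) → mode=M_DROP action=announce
4. SIG_FULL: (M_DROP) → mode=M_SCAN action=motors_off
5. SIG_FOUND: (M_SCAN) → mode=M_SCAN action=spin_ccw
6. SIG_FOUND: (M_SCAN) → mode=M_SCAN action=spin_ccw
7. SIG_FULL: (M_SCAN) → mode=M_WAIT action=spin_ccw
8. SIG_LOST: (M_WAIT) → mode=M_NAV action=announce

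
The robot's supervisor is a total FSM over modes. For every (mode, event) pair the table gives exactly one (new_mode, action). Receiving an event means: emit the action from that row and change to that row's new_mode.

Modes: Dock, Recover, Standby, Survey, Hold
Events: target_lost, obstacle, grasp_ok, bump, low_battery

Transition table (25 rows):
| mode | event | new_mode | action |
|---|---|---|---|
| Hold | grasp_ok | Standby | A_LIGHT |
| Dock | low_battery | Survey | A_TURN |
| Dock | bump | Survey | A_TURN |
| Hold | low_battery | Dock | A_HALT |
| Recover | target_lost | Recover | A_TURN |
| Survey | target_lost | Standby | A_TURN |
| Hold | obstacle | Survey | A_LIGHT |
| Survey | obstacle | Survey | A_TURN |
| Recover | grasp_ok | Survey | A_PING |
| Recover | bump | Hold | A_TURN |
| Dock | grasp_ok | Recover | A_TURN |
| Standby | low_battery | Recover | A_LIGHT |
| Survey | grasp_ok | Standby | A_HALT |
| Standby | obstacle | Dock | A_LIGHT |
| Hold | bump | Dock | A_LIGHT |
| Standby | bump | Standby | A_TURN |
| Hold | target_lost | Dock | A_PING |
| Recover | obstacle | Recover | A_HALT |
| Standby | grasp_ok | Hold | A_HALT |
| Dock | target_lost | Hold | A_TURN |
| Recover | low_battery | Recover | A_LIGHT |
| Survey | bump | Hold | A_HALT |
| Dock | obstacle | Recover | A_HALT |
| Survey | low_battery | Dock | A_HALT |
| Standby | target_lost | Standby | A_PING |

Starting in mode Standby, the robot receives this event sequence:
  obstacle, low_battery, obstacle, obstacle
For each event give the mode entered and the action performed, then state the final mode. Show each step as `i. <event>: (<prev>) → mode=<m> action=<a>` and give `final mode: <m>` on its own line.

final mode: Survey

1. obstacle: (Standby) → mode=Dock action=A_LIGHT
2. low_battery: (Dock) → mode=Survey action=A_TURN
3. obstacle: (Survey) → mode=Survey action=A_TURN
4. obstacle: (Survey) → mode=Survey action=A_TURN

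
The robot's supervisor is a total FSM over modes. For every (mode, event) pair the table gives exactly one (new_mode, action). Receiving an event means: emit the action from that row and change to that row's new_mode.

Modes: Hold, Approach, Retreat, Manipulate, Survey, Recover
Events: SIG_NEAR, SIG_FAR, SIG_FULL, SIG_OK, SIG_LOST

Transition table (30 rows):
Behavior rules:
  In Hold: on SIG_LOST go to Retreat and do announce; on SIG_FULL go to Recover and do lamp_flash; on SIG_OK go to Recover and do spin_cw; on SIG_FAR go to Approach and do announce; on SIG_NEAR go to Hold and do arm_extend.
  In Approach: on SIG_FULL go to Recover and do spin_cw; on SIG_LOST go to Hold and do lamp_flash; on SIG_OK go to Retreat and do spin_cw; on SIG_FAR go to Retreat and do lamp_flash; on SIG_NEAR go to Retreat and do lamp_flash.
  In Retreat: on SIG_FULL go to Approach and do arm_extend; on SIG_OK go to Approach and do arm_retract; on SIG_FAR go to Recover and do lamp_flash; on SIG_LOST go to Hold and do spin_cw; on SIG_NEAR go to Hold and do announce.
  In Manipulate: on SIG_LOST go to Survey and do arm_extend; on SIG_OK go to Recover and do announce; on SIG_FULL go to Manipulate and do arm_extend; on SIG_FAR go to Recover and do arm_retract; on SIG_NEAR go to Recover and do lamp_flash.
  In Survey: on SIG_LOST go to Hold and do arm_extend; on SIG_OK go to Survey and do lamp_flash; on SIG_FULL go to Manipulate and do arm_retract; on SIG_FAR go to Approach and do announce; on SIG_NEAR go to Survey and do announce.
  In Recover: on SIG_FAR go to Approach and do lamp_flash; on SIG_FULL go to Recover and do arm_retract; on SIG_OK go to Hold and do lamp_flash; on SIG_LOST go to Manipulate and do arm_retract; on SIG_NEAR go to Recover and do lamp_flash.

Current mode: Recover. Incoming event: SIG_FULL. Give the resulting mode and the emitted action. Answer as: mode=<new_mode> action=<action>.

mode=Recover action=arm_retract

current mode = Recover; filter table to that mode:
  (Recover, SIG_FAR) → (Approach, lamp_flash)
  (Recover, SIG_FULL) → (Recover, arm_retract)  ← event matches
  (Recover, SIG_OK) → (Hold, lamp_flash)
  (Recover, SIG_LOST) → (Manipulate, arm_retract)
  (Recover, SIG_NEAR) → (Recover, lamp_flash)
event = SIG_FULL selects (Recover, arm_retract)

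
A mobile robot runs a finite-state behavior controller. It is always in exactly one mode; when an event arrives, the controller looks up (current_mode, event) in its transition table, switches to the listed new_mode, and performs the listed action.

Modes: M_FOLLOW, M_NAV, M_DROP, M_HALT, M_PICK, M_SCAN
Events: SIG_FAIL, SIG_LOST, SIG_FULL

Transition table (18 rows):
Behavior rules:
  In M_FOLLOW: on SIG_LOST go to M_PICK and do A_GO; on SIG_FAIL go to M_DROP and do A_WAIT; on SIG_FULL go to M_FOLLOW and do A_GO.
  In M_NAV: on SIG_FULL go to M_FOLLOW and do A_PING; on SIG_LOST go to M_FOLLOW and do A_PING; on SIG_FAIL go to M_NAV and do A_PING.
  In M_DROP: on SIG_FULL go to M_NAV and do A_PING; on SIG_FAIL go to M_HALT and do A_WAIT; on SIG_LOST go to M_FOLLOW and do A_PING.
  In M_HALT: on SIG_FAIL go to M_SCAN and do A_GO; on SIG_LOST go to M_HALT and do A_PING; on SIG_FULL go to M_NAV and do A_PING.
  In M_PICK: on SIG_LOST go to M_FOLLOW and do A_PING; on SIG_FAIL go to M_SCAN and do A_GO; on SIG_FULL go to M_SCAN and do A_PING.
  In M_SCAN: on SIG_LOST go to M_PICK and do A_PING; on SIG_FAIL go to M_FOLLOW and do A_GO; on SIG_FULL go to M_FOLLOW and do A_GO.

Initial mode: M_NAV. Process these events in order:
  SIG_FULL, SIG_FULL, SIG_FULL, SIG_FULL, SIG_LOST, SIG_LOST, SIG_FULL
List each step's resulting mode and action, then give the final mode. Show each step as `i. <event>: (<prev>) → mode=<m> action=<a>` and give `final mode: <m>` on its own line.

1. SIG_FULL: (M_NAV) → mode=M_FOLLOW action=A_PING
2. SIG_FULL: (M_FOLLOW) → mode=M_FOLLOW action=A_GO
3. SIG_FULL: (M_FOLLOW) → mode=M_FOLLOW action=A_GO
4. SIG_FULL: (M_FOLLOW) → mode=M_FOLLOW action=A_GO
5. SIG_LOST: (M_FOLLOW) → mode=M_PICK action=A_GO
6. SIG_LOST: (M_PICK) → mode=M_FOLLOW action=A_PING
7. SIG_FULL: (M_FOLLOW) → mode=M_FOLLOW action=A_GO

final mode: M_FOLLOW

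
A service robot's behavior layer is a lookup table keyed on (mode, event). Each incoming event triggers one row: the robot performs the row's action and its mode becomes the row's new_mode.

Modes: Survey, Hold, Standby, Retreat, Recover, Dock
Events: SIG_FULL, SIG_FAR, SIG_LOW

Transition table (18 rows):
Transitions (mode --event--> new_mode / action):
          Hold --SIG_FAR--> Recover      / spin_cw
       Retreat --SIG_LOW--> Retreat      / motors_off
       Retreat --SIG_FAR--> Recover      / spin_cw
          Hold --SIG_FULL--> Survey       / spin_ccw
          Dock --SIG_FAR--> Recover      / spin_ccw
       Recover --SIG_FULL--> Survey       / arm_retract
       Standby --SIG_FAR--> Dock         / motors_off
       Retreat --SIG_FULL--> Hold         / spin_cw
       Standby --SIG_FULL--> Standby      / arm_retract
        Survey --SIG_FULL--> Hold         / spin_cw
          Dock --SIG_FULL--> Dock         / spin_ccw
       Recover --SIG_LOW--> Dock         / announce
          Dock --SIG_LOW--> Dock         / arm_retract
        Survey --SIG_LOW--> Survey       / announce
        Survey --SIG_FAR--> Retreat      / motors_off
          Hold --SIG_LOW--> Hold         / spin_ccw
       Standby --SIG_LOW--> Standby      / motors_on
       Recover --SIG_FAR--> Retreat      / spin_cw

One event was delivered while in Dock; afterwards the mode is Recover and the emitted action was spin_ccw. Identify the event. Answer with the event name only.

SIG_FAR

try SIG_FULL: (Dock, SIG_FULL) → (Dock, spin_ccw)
try SIG_FAR: (Dock, SIG_FAR) → (Recover, spin_ccw)  ← matches
try SIG_LOW: (Dock, SIG_LOW) → (Dock, arm_retract)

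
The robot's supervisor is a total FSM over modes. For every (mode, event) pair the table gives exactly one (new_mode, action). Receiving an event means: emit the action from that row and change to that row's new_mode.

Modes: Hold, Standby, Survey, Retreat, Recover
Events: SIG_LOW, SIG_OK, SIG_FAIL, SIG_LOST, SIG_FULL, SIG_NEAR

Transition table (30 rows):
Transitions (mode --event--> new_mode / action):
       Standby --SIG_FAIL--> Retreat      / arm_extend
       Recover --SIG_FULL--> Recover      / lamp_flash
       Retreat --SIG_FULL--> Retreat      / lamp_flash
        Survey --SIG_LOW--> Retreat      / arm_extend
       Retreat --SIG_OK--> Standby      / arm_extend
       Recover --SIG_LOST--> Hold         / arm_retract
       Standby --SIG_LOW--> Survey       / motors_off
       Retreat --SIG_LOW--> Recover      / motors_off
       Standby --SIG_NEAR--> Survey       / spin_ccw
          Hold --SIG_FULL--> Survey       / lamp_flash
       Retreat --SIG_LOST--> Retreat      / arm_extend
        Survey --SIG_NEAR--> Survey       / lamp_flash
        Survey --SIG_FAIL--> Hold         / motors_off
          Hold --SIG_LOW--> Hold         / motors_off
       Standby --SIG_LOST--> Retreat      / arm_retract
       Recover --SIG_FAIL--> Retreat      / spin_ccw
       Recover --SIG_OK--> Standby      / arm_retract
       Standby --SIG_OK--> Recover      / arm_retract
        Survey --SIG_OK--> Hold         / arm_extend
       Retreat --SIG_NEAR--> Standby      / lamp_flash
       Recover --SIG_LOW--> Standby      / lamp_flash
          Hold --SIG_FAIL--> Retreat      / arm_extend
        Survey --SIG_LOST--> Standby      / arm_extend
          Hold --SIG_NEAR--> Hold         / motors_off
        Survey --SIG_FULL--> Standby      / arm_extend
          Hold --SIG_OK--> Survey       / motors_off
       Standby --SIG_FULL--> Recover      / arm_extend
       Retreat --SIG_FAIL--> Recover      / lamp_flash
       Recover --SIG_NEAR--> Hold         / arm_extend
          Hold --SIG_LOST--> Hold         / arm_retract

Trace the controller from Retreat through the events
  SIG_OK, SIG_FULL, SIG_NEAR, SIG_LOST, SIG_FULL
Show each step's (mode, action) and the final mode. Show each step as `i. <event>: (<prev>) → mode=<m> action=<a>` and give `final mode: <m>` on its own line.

final mode: Survey

1. SIG_OK: (Retreat) → mode=Standby action=arm_extend
2. SIG_FULL: (Standby) → mode=Recover action=arm_extend
3. SIG_NEAR: (Recover) → mode=Hold action=arm_extend
4. SIG_LOST: (Hold) → mode=Hold action=arm_retract
5. SIG_FULL: (Hold) → mode=Survey action=lamp_flash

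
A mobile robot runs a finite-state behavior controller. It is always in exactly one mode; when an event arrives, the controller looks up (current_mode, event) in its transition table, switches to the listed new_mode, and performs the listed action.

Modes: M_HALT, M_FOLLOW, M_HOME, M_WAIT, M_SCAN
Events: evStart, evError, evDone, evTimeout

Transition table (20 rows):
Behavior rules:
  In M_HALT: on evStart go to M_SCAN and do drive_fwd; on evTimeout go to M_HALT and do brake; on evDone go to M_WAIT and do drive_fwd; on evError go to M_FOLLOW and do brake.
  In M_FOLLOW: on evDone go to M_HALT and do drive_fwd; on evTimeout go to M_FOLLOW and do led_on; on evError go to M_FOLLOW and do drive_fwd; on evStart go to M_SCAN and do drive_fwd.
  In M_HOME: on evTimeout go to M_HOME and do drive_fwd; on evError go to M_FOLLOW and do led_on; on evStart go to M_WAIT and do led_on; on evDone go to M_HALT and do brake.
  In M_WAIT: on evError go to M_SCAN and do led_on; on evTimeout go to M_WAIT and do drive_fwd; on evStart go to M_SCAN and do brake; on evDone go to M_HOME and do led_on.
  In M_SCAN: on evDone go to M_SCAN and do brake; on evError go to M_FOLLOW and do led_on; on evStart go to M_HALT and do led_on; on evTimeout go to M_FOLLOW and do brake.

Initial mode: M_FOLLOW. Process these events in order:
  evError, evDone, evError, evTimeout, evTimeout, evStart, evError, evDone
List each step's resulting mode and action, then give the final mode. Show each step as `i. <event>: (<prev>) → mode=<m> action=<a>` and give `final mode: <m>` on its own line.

1. evError: (M_FOLLOW) → mode=M_FOLLOW action=drive_fwd
2. evDone: (M_FOLLOW) → mode=M_HALT action=drive_fwd
3. evError: (M_HALT) → mode=M_FOLLOW action=brake
4. evTimeout: (M_FOLLOW) → mode=M_FOLLOW action=led_on
5. evTimeout: (M_FOLLOW) → mode=M_FOLLOW action=led_on
6. evStart: (M_FOLLOW) → mode=M_SCAN action=drive_fwd
7. evError: (M_SCAN) → mode=M_FOLLOW action=led_on
8. evDone: (M_FOLLOW) → mode=M_HALT action=drive_fwd

final mode: M_HALT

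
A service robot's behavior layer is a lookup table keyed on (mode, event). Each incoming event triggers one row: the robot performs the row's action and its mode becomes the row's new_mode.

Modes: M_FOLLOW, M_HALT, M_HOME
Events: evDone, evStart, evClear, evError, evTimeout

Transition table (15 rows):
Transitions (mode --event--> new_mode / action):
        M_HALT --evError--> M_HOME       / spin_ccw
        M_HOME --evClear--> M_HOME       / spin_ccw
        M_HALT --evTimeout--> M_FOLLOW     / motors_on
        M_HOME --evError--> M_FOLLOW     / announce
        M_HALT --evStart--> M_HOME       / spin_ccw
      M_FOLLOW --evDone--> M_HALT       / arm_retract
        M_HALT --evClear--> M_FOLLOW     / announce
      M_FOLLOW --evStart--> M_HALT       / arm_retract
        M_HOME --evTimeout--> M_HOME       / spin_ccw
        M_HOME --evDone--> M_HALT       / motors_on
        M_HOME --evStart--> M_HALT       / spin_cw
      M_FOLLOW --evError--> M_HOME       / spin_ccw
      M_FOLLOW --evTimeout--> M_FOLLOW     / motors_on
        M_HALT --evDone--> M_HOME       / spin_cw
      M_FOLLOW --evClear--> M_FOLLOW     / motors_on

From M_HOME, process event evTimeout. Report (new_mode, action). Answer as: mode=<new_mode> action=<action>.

mode=M_HOME action=spin_ccw

current mode = M_HOME; filter table to that mode:
  (M_HOME, evClear) → (M_HOME, spin_ccw)
  (M_HOME, evError) → (M_FOLLOW, announce)
  (M_HOME, evTimeout) → (M_HOME, spin_ccw)  ← event matches
  (M_HOME, evDone) → (M_HALT, motors_on)
  (M_HOME, evStart) → (M_HALT, spin_cw)
event = evTimeout selects (M_HOME, spin_ccw)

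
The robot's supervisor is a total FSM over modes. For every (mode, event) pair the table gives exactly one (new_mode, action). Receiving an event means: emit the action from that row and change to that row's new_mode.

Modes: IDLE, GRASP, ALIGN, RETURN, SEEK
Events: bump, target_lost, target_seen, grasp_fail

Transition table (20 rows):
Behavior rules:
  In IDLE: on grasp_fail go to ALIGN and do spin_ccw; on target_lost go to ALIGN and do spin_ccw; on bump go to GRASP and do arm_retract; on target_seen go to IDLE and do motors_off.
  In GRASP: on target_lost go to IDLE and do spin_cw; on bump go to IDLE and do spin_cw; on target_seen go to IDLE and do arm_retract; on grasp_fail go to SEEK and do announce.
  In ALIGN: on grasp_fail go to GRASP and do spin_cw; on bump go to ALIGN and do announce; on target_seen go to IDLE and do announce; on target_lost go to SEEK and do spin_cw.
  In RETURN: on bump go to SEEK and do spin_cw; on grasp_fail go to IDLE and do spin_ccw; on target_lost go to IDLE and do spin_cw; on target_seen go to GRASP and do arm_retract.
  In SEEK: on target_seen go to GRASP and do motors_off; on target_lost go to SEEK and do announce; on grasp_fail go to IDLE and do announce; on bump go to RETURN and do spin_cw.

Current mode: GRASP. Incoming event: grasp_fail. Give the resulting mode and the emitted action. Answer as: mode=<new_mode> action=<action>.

mode=SEEK action=announce

current mode = GRASP; filter table to that mode:
  (GRASP, target_lost) → (IDLE, spin_cw)
  (GRASP, bump) → (IDLE, spin_cw)
  (GRASP, target_seen) → (IDLE, arm_retract)
  (GRASP, grasp_fail) → (SEEK, announce)  ← event matches
event = grasp_fail selects (SEEK, announce)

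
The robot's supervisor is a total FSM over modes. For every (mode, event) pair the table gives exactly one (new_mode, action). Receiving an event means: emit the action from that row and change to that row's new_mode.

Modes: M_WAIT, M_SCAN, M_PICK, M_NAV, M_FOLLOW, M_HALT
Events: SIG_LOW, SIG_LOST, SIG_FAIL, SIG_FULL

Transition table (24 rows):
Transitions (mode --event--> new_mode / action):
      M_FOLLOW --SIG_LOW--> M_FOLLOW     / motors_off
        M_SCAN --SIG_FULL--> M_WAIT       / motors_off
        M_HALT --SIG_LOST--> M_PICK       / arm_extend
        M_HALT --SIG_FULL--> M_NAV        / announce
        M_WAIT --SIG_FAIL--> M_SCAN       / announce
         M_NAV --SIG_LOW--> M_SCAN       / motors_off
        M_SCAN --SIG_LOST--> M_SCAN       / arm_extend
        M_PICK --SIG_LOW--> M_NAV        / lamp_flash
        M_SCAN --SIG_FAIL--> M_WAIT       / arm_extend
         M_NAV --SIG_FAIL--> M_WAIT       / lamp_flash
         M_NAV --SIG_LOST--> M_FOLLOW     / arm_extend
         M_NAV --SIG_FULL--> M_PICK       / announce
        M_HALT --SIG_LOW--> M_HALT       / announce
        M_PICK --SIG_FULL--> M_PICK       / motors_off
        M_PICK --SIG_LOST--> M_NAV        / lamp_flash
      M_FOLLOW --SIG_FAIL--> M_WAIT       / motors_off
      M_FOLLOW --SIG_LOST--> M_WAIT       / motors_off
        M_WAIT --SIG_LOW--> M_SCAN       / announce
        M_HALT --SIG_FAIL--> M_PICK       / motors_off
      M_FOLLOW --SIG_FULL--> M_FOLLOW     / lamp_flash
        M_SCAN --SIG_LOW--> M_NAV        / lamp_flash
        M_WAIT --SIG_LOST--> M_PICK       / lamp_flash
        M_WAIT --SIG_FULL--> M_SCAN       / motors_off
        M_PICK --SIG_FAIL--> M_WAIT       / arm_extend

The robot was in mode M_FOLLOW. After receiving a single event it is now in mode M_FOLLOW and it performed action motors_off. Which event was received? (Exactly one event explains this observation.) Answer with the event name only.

try SIG_LOW: (M_FOLLOW, SIG_LOW) → (M_FOLLOW, motors_off)  ← matches
try SIG_LOST: (M_FOLLOW, SIG_LOST) → (M_WAIT, motors_off)
try SIG_FAIL: (M_FOLLOW, SIG_FAIL) → (M_WAIT, motors_off)
try SIG_FULL: (M_FOLLOW, SIG_FULL) → (M_FOLLOW, lamp_flash)

SIG_LOW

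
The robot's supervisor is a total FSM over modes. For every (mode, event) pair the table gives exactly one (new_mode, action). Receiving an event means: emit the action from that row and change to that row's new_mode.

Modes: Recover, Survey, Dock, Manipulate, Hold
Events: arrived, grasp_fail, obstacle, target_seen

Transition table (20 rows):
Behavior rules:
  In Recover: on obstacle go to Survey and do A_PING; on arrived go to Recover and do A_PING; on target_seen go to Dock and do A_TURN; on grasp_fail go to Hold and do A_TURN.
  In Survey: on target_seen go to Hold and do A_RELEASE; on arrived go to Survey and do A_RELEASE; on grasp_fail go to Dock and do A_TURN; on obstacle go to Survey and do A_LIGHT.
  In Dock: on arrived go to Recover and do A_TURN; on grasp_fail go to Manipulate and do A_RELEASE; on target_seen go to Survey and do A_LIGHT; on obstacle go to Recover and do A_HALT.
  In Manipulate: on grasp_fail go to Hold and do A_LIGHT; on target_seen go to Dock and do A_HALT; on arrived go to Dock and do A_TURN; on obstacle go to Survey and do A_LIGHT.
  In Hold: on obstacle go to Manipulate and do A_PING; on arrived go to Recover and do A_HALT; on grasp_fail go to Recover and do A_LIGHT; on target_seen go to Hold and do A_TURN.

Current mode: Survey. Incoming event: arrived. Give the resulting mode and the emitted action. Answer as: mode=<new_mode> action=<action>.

mode=Survey action=A_RELEASE

current mode = Survey; filter table to that mode:
  (Survey, target_seen) → (Hold, A_RELEASE)
  (Survey, arrived) → (Survey, A_RELEASE)  ← event matches
  (Survey, grasp_fail) → (Dock, A_TURN)
  (Survey, obstacle) → (Survey, A_LIGHT)
event = arrived selects (Survey, A_RELEASE)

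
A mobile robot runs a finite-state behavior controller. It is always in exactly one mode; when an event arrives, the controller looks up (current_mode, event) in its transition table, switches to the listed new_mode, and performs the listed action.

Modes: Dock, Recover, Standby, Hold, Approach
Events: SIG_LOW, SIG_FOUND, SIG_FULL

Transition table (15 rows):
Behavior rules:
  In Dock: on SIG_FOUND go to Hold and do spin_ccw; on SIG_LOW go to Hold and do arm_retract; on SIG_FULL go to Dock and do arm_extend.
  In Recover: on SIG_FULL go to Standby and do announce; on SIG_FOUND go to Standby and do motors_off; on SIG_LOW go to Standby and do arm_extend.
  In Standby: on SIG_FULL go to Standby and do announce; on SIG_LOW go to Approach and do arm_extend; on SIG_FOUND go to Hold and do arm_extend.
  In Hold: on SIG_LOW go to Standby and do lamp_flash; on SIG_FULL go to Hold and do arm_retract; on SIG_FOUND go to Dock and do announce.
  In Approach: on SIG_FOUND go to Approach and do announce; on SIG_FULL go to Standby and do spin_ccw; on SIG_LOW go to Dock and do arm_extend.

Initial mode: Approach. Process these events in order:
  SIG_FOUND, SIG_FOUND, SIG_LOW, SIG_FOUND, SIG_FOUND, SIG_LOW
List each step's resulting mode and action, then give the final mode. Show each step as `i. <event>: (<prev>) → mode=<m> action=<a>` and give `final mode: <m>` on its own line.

1. SIG_FOUND: (Approach) → mode=Approach action=announce
2. SIG_FOUND: (Approach) → mode=Approach action=announce
3. SIG_LOW: (Approach) → mode=Dock action=arm_extend
4. SIG_FOUND: (Dock) → mode=Hold action=spin_ccw
5. SIG_FOUND: (Hold) → mode=Dock action=announce
6. SIG_LOW: (Dock) → mode=Hold action=arm_retract

final mode: Hold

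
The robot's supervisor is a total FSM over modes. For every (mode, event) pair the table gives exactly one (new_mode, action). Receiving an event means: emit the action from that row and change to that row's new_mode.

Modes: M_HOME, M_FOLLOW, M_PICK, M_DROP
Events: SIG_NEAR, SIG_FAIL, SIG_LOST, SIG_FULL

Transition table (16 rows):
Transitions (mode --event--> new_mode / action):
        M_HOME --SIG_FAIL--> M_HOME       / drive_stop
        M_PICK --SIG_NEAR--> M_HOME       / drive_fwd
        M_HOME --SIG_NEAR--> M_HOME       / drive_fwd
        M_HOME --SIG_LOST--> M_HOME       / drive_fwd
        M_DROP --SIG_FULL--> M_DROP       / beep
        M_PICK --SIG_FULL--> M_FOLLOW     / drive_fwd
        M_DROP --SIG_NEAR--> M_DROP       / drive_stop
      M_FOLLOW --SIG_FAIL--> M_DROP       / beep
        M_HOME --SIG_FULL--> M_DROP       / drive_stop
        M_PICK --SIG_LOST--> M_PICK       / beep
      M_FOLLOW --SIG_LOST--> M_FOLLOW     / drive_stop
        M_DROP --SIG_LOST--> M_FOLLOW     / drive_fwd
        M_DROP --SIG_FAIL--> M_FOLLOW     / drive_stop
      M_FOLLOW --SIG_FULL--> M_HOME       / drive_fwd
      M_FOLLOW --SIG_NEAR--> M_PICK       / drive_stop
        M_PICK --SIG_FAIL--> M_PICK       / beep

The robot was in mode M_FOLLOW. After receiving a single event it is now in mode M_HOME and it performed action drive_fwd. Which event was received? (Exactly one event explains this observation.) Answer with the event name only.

try SIG_NEAR: (M_FOLLOW, SIG_NEAR) → (M_PICK, drive_stop)
try SIG_FAIL: (M_FOLLOW, SIG_FAIL) → (M_DROP, beep)
try SIG_LOST: (M_FOLLOW, SIG_LOST) → (M_FOLLOW, drive_stop)
try SIG_FULL: (M_FOLLOW, SIG_FULL) → (M_HOME, drive_fwd)  ← matches

SIG_FULL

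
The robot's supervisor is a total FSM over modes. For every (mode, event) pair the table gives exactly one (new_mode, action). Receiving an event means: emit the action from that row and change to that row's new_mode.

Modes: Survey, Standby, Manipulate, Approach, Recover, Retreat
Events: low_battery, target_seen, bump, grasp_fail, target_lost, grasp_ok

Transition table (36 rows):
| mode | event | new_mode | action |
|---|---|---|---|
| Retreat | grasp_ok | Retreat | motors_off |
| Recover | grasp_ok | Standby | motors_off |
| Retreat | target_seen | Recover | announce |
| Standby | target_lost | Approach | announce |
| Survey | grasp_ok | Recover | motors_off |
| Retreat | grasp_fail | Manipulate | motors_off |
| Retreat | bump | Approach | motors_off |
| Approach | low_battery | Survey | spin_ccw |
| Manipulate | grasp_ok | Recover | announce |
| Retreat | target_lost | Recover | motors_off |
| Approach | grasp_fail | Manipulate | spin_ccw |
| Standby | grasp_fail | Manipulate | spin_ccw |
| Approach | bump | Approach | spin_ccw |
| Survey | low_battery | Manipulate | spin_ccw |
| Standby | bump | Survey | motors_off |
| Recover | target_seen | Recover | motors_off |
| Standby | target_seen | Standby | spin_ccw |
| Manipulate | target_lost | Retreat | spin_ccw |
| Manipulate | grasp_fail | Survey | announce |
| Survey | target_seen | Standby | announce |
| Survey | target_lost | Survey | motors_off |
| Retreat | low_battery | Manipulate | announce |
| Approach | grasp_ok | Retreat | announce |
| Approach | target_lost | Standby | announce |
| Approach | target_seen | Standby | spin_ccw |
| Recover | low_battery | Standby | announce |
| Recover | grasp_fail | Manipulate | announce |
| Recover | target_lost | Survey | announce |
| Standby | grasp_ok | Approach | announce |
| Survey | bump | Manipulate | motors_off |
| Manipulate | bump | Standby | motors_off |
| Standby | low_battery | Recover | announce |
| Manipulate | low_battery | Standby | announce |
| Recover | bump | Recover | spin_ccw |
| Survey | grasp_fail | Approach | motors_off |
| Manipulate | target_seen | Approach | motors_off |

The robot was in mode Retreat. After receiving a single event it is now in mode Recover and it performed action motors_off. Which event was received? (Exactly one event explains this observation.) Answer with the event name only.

try low_battery: (Retreat, low_battery) → (Manipulate, announce)
try target_seen: (Retreat, target_seen) → (Recover, announce)
try bump: (Retreat, bump) → (Approach, motors_off)
try grasp_fail: (Retreat, grasp_fail) → (Manipulate, motors_off)
try target_lost: (Retreat, target_lost) → (Recover, motors_off)  ← matches
try grasp_ok: (Retreat, grasp_ok) → (Retreat, motors_off)

target_lost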